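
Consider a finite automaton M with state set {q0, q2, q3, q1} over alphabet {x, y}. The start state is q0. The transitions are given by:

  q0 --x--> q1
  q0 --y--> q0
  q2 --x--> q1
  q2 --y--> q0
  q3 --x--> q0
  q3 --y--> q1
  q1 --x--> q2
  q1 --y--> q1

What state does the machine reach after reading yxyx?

q2

start at q0
read 'y': q0 → q0
read 'x': q0 → q1
read 'y': q1 → q1
read 'x': q1 → q2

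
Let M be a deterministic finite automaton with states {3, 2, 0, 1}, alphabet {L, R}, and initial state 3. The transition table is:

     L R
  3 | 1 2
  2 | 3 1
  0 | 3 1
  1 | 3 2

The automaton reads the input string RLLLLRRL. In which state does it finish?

3

Trace: 3 -R-> 2 -L-> 3 -L-> 1 -L-> 3 -L-> 1 -R-> 2 -R-> 1 -L-> 3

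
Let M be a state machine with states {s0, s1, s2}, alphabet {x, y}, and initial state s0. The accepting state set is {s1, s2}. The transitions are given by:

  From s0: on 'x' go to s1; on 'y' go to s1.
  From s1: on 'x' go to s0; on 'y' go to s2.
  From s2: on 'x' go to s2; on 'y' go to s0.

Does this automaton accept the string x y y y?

Yes

start at s0
read 'x': s0 → s1
read 'y': s1 → s2
read 'y': s2 → s0
read 'y': s0 → s1
End state s1 is accepting.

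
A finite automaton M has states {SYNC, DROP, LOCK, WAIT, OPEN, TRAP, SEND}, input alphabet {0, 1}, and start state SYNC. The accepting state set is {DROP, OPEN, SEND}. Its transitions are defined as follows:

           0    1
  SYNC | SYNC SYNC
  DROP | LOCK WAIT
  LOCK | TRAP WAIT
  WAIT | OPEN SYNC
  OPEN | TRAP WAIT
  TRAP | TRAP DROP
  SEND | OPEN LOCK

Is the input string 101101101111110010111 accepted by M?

No

start at SYNC
read '1': SYNC → SYNC
read '0': SYNC → SYNC
read '1': SYNC → SYNC
read '1': SYNC → SYNC
read '0': SYNC → SYNC
read '1': SYNC → SYNC
read '1': SYNC → SYNC
read '0': SYNC → SYNC
read '1': SYNC → SYNC
read '1': SYNC → SYNC
read '1': SYNC → SYNC
read '1': SYNC → SYNC
read '1': SYNC → SYNC
read '1': SYNC → SYNC
read '0': SYNC → SYNC
read '0': SYNC → SYNC
read '1': SYNC → SYNC
read '0': SYNC → SYNC
read '1': SYNC → SYNC
read '1': SYNC → SYNC
read '1': SYNC → SYNC
End state SYNC is not accepting.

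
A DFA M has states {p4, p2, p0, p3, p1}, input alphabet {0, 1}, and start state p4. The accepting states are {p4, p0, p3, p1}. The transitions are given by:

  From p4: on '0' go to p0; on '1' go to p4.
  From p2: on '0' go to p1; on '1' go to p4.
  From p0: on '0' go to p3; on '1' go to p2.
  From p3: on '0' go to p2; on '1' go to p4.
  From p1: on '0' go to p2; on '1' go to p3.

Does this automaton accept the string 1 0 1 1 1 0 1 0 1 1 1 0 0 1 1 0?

Yes

start at p4
read '1': p4 → p4
read '0': p4 → p0
read '1': p0 → p2
read '1': p2 → p4
read '1': p4 → p4
read '0': p4 → p0
read '1': p0 → p2
read '0': p2 → p1
read '1': p1 → p3
read '1': p3 → p4
read '1': p4 → p4
read '0': p4 → p0
read '0': p0 → p3
read '1': p3 → p4
read '1': p4 → p4
read '0': p4 → p0
End state p0 is accepting.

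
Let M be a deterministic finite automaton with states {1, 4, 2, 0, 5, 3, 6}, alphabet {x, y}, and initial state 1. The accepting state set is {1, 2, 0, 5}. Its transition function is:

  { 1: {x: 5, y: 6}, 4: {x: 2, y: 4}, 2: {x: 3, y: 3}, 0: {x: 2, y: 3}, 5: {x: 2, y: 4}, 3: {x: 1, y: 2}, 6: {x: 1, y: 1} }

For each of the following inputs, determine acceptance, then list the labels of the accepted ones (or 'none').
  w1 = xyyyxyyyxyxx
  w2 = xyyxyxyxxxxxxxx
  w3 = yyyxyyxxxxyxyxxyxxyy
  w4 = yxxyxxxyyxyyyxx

w1:
  start at 1
  read 'x': 1 → 5
  read 'y': 5 → 4
  read 'y': 4 → 4
  read 'y': 4 → 4
  read 'x': 4 → 2
  read 'y': 2 → 3
  read 'y': 3 → 2
  read 'y': 2 → 3
  read 'x': 3 → 1
  read 'y': 1 → 6
  read 'x': 6 → 1
  read 'x': 1 → 5
  end 5, accepted
w2:
  start at 1
  read 'x': 1 → 5
  read 'y': 5 → 4
  read 'y': 4 → 4
  read 'x': 4 → 2
  read 'y': 2 → 3
  read 'x': 3 → 1
  read 'y': 1 → 6
  read 'x': 6 → 1
  read 'x': 1 → 5
  read 'x': 5 → 2
  read 'x': 2 → 3
  read 'x': 3 → 1
  read 'x': 1 → 5
  read 'x': 5 → 2
  read 'x': 2 → 3
  end 3, rejected
w3:
  start at 1
  read 'y': 1 → 6
  read 'y': 6 → 1
  read 'y': 1 → 6
  read 'x': 6 → 1
  read 'y': 1 → 6
  read 'y': 6 → 1
  read 'x': 1 → 5
  read 'x': 5 → 2
  read 'x': 2 → 3
  read 'x': 3 → 1
  read 'y': 1 → 6
  read 'x': 6 → 1
  read 'y': 1 → 6
  read 'x': 6 → 1
  read 'x': 1 → 5
  read 'y': 5 → 4
  read 'x': 4 → 2
  read 'x': 2 → 3
  read 'y': 3 → 2
  read 'y': 2 → 3
  end 3, rejected
w4:
  start at 1
  read 'y': 1 → 6
  read 'x': 6 → 1
  read 'x': 1 → 5
  read 'y': 5 → 4
  read 'x': 4 → 2
  read 'x': 2 → 3
  read 'x': 3 → 1
  read 'y': 1 → 6
  read 'y': 6 → 1
  read 'x': 1 → 5
  read 'y': 5 → 4
  read 'y': 4 → 4
  read 'y': 4 → 4
  read 'x': 4 → 2
  read 'x': 2 → 3
  end 3, rejected

w1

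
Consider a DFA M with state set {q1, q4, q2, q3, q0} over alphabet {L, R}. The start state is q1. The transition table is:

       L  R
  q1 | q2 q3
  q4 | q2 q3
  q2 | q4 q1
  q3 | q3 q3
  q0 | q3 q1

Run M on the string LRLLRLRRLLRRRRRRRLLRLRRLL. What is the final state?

q1 → q2 → q1 → q2 → q4 → q3 → q3 → q3 → q3 → q3 → q3 → q3 → q3 → q3 → q3 → q3 → q3 → q3 → q3 → q3 → q3 → q3 → q3 → q3 → q3 → q3

q3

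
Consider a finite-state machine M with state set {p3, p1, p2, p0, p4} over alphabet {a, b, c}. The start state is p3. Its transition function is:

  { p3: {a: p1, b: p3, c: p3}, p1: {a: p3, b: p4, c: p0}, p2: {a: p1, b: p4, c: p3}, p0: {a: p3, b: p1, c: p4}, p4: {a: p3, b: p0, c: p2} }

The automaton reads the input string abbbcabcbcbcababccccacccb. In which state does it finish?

p4

start at p3
read 'a': p3 → p1
read 'b': p1 → p4
read 'b': p4 → p0
read 'b': p0 → p1
read 'c': p1 → p0
read 'a': p0 → p3
read 'b': p3 → p3
read 'c': p3 → p3
read 'b': p3 → p3
read 'c': p3 → p3
read 'b': p3 → p3
read 'c': p3 → p3
read 'a': p3 → p1
read 'b': p1 → p4
read 'a': p4 → p3
read 'b': p3 → p3
read 'c': p3 → p3
read 'c': p3 → p3
read 'c': p3 → p3
read 'c': p3 → p3
read 'a': p3 → p1
read 'c': p1 → p0
read 'c': p0 → p4
read 'c': p4 → p2
read 'b': p2 → p4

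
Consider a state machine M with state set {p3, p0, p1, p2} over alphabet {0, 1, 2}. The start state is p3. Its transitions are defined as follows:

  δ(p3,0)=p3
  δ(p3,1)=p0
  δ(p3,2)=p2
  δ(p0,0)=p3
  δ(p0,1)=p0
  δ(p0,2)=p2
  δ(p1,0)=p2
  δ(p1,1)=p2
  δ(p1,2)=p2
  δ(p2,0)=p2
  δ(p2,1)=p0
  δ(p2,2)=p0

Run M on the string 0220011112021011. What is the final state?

start at p3
read '0': p3 → p3
read '2': p3 → p2
read '2': p2 → p0
read '0': p0 → p3
read '0': p3 → p3
read '1': p3 → p0
read '1': p0 → p0
read '1': p0 → p0
read '1': p0 → p0
read '2': p0 → p2
read '0': p2 → p2
read '2': p2 → p0
read '1': p0 → p0
read '0': p0 → p3
read '1': p3 → p0
read '1': p0 → p0

p0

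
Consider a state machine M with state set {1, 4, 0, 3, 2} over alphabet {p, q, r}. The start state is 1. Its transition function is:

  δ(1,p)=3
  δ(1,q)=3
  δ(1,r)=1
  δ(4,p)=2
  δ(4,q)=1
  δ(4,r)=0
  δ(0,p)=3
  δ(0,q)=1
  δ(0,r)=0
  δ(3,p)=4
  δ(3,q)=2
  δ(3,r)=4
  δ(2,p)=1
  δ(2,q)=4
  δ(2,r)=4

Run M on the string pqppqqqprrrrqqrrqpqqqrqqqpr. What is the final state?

4

start at 1
read 'p': 1 → 3
read 'q': 3 → 2
read 'p': 2 → 1
read 'p': 1 → 3
read 'q': 3 → 2
read 'q': 2 → 4
read 'q': 4 → 1
read 'p': 1 → 3
read 'r': 3 → 4
read 'r': 4 → 0
read 'r': 0 → 0
read 'r': 0 → 0
read 'q': 0 → 1
read 'q': 1 → 3
read 'r': 3 → 4
read 'r': 4 → 0
read 'q': 0 → 1
read 'p': 1 → 3
read 'q': 3 → 2
read 'q': 2 → 4
read 'q': 4 → 1
read 'r': 1 → 1
read 'q': 1 → 3
read 'q': 3 → 2
read 'q': 2 → 4
read 'p': 4 → 2
read 'r': 2 → 4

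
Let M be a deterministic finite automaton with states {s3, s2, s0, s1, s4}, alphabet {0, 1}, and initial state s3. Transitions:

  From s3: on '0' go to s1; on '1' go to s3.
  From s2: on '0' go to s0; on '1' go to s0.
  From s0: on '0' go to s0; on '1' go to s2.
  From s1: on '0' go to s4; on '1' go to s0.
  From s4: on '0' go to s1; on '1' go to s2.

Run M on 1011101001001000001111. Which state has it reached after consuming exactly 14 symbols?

start at s3
read '1': s3 → s3
read '0': s3 → s1
read '1': s1 → s0
read '1': s0 → s2
read '1': s2 → s0
read '0': s0 → s0
read '1': s0 → s2
read '0': s2 → s0
read '0': s0 → s0
read '1': s0 → s2
read '0': s2 → s0
read '0': s0 → s0
read '1': s0 → s2
read '0': s2 → s0
After 14 symbols: s0.

s0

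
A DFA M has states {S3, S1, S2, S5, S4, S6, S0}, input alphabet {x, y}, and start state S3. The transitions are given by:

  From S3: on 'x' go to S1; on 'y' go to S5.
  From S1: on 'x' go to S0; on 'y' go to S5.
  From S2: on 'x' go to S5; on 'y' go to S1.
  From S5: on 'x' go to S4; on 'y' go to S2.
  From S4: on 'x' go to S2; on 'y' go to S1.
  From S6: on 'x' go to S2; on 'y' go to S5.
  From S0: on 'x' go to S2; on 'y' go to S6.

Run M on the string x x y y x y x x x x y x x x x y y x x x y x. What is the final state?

start at S3
read 'x': S3 → S1
read 'x': S1 → S0
read 'y': S0 → S6
read 'y': S6 → S5
read 'x': S5 → S4
read 'y': S4 → S1
read 'x': S1 → S0
read 'x': S0 → S2
read 'x': S2 → S5
read 'x': S5 → S4
read 'y': S4 → S1
read 'x': S1 → S0
read 'x': S0 → S2
read 'x': S2 → S5
read 'x': S5 → S4
read 'y': S4 → S1
read 'y': S1 → S5
read 'x': S5 → S4
read 'x': S4 → S2
read 'x': S2 → S5
read 'y': S5 → S2
read 'x': S2 → S5

S5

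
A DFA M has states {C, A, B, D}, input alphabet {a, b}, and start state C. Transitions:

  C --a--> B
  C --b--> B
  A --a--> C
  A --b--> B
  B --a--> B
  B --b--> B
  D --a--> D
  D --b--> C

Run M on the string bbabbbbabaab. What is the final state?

C → B → B → B → B → B → B → B → B → B → B → B → B

B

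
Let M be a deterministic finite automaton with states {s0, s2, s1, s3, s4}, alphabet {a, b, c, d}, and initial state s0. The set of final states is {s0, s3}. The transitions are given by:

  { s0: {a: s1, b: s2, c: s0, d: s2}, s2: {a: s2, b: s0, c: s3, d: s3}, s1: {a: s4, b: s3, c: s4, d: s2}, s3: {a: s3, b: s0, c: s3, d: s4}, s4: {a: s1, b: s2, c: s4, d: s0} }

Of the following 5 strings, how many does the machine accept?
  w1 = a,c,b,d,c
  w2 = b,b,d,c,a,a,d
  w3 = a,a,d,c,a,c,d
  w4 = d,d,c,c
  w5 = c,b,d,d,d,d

w1: Trace: s0 -a-> s1 -c-> s4 -b-> s2 -d-> s3 -c-> s3  → end s3, accepted
w2: Trace: s0 -b-> s2 -b-> s0 -d-> s2 -c-> s3 -a-> s3 -a-> s3 -d-> s4  → end s4, rejected
w3: Trace: s0 -a-> s1 -a-> s4 -d-> s0 -c-> s0 -a-> s1 -c-> s4 -d-> s0  → end s0, accepted
w4: Trace: s0 -d-> s2 -d-> s3 -c-> s3 -c-> s3  → end s3, accepted
w5: Trace: s0 -c-> s0 -b-> s2 -d-> s3 -d-> s4 -d-> s0 -d-> s2  → end s2, rejected

3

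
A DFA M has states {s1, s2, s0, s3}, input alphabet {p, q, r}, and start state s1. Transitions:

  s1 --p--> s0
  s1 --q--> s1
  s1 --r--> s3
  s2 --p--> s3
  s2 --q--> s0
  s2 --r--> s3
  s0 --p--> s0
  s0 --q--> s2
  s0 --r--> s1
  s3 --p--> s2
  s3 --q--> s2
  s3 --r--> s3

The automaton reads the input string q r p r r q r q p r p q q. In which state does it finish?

s2

start at s1
read 'q': s1 → s1
read 'r': s1 → s3
read 'p': s3 → s2
read 'r': s2 → s3
read 'r': s3 → s3
read 'q': s3 → s2
read 'r': s2 → s3
read 'q': s3 → s2
read 'p': s2 → s3
read 'r': s3 → s3
read 'p': s3 → s2
read 'q': s2 → s0
read 'q': s0 → s2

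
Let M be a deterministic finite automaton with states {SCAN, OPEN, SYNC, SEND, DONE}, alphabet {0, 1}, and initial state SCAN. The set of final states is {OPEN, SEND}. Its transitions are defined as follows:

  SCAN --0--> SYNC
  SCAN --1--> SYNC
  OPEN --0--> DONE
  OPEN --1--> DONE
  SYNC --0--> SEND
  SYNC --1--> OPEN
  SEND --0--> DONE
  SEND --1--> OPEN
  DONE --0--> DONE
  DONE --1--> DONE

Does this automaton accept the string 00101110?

No

start at SCAN
read '0': SCAN → SYNC
read '0': SYNC → SEND
read '1': SEND → OPEN
read '0': OPEN → DONE
read '1': DONE → DONE
read '1': DONE → DONE
read '1': DONE → DONE
read '0': DONE → DONE
End state DONE is not accepting.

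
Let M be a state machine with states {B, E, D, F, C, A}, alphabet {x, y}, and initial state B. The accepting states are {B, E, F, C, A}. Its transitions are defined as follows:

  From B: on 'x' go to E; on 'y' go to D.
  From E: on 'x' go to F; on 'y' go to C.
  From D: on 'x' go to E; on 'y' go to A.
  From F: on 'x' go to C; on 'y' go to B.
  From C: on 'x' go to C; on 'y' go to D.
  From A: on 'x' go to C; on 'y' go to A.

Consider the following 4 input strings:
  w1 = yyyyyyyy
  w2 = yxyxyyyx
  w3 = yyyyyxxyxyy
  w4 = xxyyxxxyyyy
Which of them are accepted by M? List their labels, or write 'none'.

w1, w2, w4

w1:
  start at B
  read 'y': B → D
  read 'y': D → A
  read 'y': A → A
  read 'y': A → A
  read 'y': A → A
  read 'y': A → A
  read 'y': A → A
  read 'y': A → A
  end A, accepted
w2:
  start at B
  read 'y': B → D
  read 'x': D → E
  read 'y': E → C
  read 'x': C → C
  read 'y': C → D
  read 'y': D → A
  read 'y': A → A
  read 'x': A → C
  end C, accepted
w3:
  start at B
  read 'y': B → D
  read 'y': D → A
  read 'y': A → A
  read 'y': A → A
  read 'y': A → A
  read 'x': A → C
  read 'x': C → C
  read 'y': C → D
  read 'x': D → E
  read 'y': E → C
  read 'y': C → D
  end D, rejected
w4:
  start at B
  read 'x': B → E
  read 'x': E → F
  read 'y': F → B
  read 'y': B → D
  read 'x': D → E
  read 'x': E → F
  read 'x': F → C
  read 'y': C → D
  read 'y': D → A
  read 'y': A → A
  read 'y': A → A
  end A, accepted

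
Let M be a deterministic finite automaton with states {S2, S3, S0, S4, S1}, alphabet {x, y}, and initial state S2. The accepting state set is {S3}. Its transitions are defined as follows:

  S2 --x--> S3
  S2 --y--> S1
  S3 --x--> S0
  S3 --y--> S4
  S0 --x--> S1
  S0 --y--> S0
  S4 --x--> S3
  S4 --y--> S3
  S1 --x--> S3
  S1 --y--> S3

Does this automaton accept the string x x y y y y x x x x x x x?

Trace: S2 -x-> S3 -x-> S0 -y-> S0 -y-> S0 -y-> S0 -y-> S0 -x-> S1 -x-> S3 -x-> S0 -x-> S1 -x-> S3 -x-> S0 -x-> S1
End state S1 is not accepting.

No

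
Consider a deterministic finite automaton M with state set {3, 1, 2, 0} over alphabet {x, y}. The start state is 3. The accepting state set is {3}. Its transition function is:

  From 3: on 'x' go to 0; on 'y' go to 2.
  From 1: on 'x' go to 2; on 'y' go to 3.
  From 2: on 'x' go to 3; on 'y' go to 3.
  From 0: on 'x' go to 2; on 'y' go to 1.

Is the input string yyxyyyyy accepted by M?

Trace: 3 -y-> 2 -y-> 3 -x-> 0 -y-> 1 -y-> 3 -y-> 2 -y-> 3 -y-> 2
End state 2 is not accepting.

No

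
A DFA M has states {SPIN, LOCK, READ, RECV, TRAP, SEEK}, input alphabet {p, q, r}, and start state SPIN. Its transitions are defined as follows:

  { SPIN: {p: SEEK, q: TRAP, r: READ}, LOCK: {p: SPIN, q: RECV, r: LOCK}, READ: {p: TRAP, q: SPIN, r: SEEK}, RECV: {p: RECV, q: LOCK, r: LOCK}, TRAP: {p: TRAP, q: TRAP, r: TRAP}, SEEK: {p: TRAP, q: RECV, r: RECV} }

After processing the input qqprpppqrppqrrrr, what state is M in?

TRAP

SPIN → TRAP → TRAP → TRAP → TRAP → TRAP → TRAP → TRAP → TRAP → TRAP → TRAP → TRAP → TRAP → TRAP → TRAP → TRAP → TRAP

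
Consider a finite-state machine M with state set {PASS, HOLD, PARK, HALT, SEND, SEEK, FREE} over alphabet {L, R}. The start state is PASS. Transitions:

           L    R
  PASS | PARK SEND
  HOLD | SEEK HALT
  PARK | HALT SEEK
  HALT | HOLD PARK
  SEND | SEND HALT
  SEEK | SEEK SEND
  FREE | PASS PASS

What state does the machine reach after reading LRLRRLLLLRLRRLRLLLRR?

HALT

PASS → PARK → SEEK → SEEK → SEND → HALT → HOLD → SEEK → SEEK → SEEK → SEND → SEND → HALT → PARK → HALT → PARK → HALT → HOLD → SEEK → SEND → HALT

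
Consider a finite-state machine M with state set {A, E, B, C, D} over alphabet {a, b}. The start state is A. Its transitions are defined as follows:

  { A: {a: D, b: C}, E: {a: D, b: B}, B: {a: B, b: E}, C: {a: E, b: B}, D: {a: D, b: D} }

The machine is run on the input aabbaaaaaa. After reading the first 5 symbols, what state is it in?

D

A → D → D → D → D → D
After 5 symbols: D.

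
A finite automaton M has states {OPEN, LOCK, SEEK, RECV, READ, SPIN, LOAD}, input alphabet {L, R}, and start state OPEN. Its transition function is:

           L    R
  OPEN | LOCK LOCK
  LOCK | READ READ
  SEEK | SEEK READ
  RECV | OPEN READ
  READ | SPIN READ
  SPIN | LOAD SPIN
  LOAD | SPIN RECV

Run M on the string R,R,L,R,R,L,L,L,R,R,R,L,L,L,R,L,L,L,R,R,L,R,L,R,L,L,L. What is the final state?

start at OPEN
read 'R': OPEN → LOCK
read 'R': LOCK → READ
read 'L': READ → SPIN
read 'R': SPIN → SPIN
read 'R': SPIN → SPIN
read 'L': SPIN → LOAD
read 'L': LOAD → SPIN
read 'L': SPIN → LOAD
read 'R': LOAD → RECV
read 'R': RECV → READ
read 'R': READ → READ
read 'L': READ → SPIN
read 'L': SPIN → LOAD
read 'L': LOAD → SPIN
read 'R': SPIN → SPIN
read 'L': SPIN → LOAD
read 'L': LOAD → SPIN
read 'L': SPIN → LOAD
read 'R': LOAD → RECV
read 'R': RECV → READ
read 'L': READ → SPIN
read 'R': SPIN → SPIN
read 'L': SPIN → LOAD
read 'R': LOAD → RECV
read 'L': RECV → OPEN
read 'L': OPEN → LOCK
read 'L': LOCK → READ

READ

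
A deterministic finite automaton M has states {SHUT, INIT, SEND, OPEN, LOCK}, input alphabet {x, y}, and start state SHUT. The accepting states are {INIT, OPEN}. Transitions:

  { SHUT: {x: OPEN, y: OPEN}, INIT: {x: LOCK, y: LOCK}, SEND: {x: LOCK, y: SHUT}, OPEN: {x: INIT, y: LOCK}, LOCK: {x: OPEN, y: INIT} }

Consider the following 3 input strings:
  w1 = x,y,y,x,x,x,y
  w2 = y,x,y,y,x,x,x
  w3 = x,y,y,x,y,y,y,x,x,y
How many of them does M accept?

w1:
  start at SHUT
  read 'x': SHUT → OPEN
  read 'y': OPEN → LOCK
  read 'y': LOCK → INIT
  read 'x': INIT → LOCK
  read 'x': LOCK → OPEN
  read 'x': OPEN → INIT
  read 'y': INIT → LOCK
  end LOCK, rejected
w2:
  start at SHUT
  read 'y': SHUT → OPEN
  read 'x': OPEN → INIT
  read 'y': INIT → LOCK
  read 'y': LOCK → INIT
  read 'x': INIT → LOCK
  read 'x': LOCK → OPEN
  read 'x': OPEN → INIT
  end INIT, accepted
w3:
  start at SHUT
  read 'x': SHUT → OPEN
  read 'y': OPEN → LOCK
  read 'y': LOCK → INIT
  read 'x': INIT → LOCK
  read 'y': LOCK → INIT
  read 'y': INIT → LOCK
  read 'y': LOCK → INIT
  read 'x': INIT → LOCK
  read 'x': LOCK → OPEN
  read 'y': OPEN → LOCK
  end LOCK, rejected

1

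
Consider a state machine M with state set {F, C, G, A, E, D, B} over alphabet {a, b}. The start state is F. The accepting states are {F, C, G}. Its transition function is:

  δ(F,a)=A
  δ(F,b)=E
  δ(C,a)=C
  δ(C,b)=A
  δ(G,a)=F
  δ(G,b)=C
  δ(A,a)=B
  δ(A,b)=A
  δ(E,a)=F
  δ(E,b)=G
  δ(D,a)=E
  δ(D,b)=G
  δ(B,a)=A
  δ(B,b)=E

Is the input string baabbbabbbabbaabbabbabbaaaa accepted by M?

Trace: F -b-> E -a-> F -a-> A -b-> A -b-> A -b-> A -a-> B -b-> E -b-> G -b-> C -a-> C -b-> A -b-> A -a-> B -a-> A -b-> A -b-> A -a-> B -b-> E -b-> G -a-> F -b-> E -b-> G -a-> F -a-> A -a-> B -a-> A
End state A is not accepting.

No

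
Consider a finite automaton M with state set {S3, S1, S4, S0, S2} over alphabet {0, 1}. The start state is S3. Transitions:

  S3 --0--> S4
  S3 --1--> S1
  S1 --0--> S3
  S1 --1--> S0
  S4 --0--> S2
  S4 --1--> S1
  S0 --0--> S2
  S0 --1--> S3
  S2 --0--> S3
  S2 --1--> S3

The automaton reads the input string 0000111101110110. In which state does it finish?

S2

Trace: S3 -0-> S4 -0-> S2 -0-> S3 -0-> S4 -1-> S1 -1-> S0 -1-> S3 -1-> S1 -0-> S3 -1-> S1 -1-> S0 -1-> S3 -0-> S4 -1-> S1 -1-> S0 -0-> S2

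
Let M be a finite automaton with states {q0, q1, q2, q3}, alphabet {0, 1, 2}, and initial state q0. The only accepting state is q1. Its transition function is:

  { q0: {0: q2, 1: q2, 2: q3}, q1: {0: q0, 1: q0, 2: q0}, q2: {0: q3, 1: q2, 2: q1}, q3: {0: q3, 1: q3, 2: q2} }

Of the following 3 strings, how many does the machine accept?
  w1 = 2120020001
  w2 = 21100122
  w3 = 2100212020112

1

w1: Trace: q0 -2-> q3 -1-> q3 -2-> q2 -0-> q3 -0-> q3 -2-> q2 -0-> q3 -0-> q3 -0-> q3 -1-> q3  → end q3, rejected
w2: Trace: q0 -2-> q3 -1-> q3 -1-> q3 -0-> q3 -0-> q3 -1-> q3 -2-> q2 -2-> q1  → end q1, accepted
w3: Trace: q0 -2-> q3 -1-> q3 -0-> q3 -0-> q3 -2-> q2 -1-> q2 -2-> q1 -0-> q0 -2-> q3 -0-> q3 -1-> q3 -1-> q3 -2-> q2  → end q2, rejected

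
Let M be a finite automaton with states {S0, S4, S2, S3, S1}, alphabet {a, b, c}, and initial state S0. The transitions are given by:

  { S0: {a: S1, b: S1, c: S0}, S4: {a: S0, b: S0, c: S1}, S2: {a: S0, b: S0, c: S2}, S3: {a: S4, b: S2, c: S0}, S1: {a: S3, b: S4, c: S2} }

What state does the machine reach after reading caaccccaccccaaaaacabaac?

start at S0
read 'c': S0 → S0
read 'a': S0 → S1
read 'a': S1 → S3
read 'c': S3 → S0
read 'c': S0 → S0
read 'c': S0 → S0
read 'c': S0 → S0
read 'a': S0 → S1
read 'c': S1 → S2
read 'c': S2 → S2
read 'c': S2 → S2
read 'c': S2 → S2
read 'a': S2 → S0
read 'a': S0 → S1
read 'a': S1 → S3
read 'a': S3 → S4
read 'a': S4 → S0
read 'c': S0 → S0
read 'a': S0 → S1
read 'b': S1 → S4
read 'a': S4 → S0
read 'a': S0 → S1
read 'c': S1 → S2

S2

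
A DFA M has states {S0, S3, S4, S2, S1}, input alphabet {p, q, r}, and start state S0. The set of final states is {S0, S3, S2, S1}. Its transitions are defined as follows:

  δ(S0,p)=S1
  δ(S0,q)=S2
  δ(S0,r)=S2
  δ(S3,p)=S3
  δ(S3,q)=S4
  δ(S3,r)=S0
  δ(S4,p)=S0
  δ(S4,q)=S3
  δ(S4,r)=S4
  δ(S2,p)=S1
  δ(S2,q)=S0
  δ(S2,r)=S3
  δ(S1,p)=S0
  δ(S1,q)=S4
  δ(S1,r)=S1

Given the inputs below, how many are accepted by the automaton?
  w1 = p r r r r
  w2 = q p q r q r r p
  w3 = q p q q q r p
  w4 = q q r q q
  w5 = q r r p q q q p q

5

w1: S0 → S1 → S1 → S1 → S1 → S1  → end S1, accepted
w2: S0 → S2 → S1 → S4 → S4 → S3 → S0 → S2 → S1  → end S1, accepted
w3: S0 → S2 → S1 → S4 → S3 → S4 → S4 → S0  → end S0, accepted
w4: S0 → S2 → S0 → S2 → S0 → S2  → end S2, accepted
w5: S0 → S2 → S3 → S0 → S1 → S4 → S3 → S4 → S0 → S2  → end S2, accepted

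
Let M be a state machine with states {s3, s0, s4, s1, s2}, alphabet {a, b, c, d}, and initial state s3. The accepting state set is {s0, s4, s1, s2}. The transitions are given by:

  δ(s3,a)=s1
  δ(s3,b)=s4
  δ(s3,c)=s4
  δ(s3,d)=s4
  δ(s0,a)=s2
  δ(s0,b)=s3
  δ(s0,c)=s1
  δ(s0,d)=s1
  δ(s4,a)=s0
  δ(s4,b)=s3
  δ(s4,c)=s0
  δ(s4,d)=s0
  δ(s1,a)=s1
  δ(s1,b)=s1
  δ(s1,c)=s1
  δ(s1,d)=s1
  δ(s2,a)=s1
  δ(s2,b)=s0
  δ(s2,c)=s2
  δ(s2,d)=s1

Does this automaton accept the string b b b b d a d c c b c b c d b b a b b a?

start at s3
read 'b': s3 → s4
read 'b': s4 → s3
read 'b': s3 → s4
read 'b': s4 → s3
read 'd': s3 → s4
read 'a': s4 → s0
read 'd': s0 → s1
read 'c': s1 → s1
read 'c': s1 → s1
read 'b': s1 → s1
read 'c': s1 → s1
read 'b': s1 → s1
read 'c': s1 → s1
read 'd': s1 → s1
read 'b': s1 → s1
read 'b': s1 → s1
read 'a': s1 → s1
read 'b': s1 → s1
read 'b': s1 → s1
read 'a': s1 → s1
End state s1 is accepting.

Yes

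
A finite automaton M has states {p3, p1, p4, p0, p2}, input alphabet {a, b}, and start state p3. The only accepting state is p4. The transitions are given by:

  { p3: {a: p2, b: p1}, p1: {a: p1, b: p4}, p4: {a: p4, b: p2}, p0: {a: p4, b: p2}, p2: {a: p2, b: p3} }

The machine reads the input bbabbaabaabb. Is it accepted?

No

p3 → p1 → p4 → p4 → p2 → p3 → p2 → p2 → p3 → p2 → p2 → p3 → p1
End state p1 is not accepting.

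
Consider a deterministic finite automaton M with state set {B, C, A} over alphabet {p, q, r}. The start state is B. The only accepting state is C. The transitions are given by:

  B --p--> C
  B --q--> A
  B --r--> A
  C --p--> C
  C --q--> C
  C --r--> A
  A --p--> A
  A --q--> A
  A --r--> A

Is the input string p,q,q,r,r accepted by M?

No

Trace: B -p-> C -q-> C -q-> C -r-> A -r-> A
End state A is not accepting.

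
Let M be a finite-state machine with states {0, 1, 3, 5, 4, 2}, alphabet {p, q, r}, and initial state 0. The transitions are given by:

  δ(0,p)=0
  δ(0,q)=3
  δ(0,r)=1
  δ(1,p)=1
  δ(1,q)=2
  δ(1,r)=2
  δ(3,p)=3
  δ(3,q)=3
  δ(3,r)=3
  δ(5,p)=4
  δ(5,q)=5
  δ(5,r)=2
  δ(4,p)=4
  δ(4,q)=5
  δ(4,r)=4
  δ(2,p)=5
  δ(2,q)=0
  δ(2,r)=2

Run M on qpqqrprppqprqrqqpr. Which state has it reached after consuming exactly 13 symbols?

start at 0
read 'q': 0 → 3
read 'p': 3 → 3
read 'q': 3 → 3
read 'q': 3 → 3
read 'r': 3 → 3
read 'p': 3 → 3
read 'r': 3 → 3
read 'p': 3 → 3
read 'p': 3 → 3
read 'q': 3 → 3
read 'p': 3 → 3
read 'r': 3 → 3
read 'q': 3 → 3
After 13 symbols: 3.

3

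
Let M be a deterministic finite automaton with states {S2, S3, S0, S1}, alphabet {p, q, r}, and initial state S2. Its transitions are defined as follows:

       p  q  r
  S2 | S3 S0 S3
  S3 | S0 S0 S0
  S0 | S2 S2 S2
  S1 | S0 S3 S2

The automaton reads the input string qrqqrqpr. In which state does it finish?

S3

start at S2
read 'q': S2 → S0
read 'r': S0 → S2
read 'q': S2 → S0
read 'q': S0 → S2
read 'r': S2 → S3
read 'q': S3 → S0
read 'p': S0 → S2
read 'r': S2 → S3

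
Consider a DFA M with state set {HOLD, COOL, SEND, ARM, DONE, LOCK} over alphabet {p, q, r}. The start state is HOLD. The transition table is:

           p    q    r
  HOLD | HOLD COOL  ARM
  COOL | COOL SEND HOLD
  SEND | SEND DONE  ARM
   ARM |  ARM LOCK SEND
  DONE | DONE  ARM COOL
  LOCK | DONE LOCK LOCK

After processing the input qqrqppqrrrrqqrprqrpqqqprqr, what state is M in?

ARM

Trace: HOLD -q-> COOL -q-> SEND -r-> ARM -q-> LOCK -p-> DONE -p-> DONE -q-> ARM -r-> SEND -r-> ARM -r-> SEND -r-> ARM -q-> LOCK -q-> LOCK -r-> LOCK -p-> DONE -r-> COOL -q-> SEND -r-> ARM -p-> ARM -q-> LOCK -q-> LOCK -q-> LOCK -p-> DONE -r-> COOL -q-> SEND -r-> ARM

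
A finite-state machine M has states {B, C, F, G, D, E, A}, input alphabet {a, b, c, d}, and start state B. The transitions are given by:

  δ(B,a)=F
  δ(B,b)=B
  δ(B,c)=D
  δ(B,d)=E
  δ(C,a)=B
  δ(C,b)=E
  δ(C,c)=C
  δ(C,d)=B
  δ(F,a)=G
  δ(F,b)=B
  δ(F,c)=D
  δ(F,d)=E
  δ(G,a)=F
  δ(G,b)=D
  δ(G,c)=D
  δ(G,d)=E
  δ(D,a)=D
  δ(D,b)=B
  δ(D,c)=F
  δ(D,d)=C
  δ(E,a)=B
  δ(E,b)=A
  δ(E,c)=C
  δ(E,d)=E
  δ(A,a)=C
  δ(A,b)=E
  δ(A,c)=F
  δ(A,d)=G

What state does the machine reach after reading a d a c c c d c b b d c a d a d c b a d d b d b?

start at B
read 'a': B → F
read 'd': F → E
read 'a': E → B
read 'c': B → D
read 'c': D → F
read 'c': F → D
read 'd': D → C
read 'c': C → C
read 'b': C → E
read 'b': E → A
read 'd': A → G
read 'c': G → D
read 'a': D → D
read 'd': D → C
read 'a': C → B
read 'd': B → E
read 'c': E → C
read 'b': C → E
read 'a': E → B
read 'd': B → E
read 'd': E → E
read 'b': E → A
read 'd': A → G
read 'b': G → D

D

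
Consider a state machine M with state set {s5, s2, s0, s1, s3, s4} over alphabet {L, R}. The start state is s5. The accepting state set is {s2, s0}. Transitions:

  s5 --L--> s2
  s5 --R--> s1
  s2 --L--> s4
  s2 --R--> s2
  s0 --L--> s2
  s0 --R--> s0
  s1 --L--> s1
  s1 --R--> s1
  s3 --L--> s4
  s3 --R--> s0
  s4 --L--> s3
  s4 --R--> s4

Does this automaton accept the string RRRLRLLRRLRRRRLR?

No

start at s5
read 'R': s5 → s1
read 'R': s1 → s1
read 'R': s1 → s1
read 'L': s1 → s1
read 'R': s1 → s1
read 'L': s1 → s1
read 'L': s1 → s1
read 'R': s1 → s1
read 'R': s1 → s1
read 'L': s1 → s1
read 'R': s1 → s1
read 'R': s1 → s1
read 'R': s1 → s1
read 'R': s1 → s1
read 'L': s1 → s1
read 'R': s1 → s1
End state s1 is not accepting.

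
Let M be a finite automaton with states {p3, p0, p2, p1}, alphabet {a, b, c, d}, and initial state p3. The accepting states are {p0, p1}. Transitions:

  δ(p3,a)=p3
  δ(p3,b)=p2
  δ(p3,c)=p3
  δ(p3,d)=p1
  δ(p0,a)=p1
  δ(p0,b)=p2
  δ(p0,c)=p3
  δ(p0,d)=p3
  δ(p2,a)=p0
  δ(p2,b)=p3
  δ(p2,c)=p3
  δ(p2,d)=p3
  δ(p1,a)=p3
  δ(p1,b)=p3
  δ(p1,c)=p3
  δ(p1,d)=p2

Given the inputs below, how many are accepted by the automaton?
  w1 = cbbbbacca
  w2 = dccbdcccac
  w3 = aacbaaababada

w1: p3 → p3 → p2 → p3 → p2 → p3 → p3 → p3 → p3 → p3  → end p3, rejected
w2: p3 → p1 → p3 → p3 → p2 → p3 → p3 → p3 → p3 → p3 → p3  → end p3, rejected
w3: p3 → p3 → p3 → p3 → p2 → p0 → p1 → p3 → p2 → p0 → p2 → p0 → p3 → p3  → end p3, rejected

0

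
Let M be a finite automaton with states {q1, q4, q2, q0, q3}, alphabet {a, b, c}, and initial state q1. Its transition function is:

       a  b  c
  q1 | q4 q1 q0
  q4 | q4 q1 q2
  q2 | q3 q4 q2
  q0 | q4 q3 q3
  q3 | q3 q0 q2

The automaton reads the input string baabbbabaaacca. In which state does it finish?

q3

q1 → q1 → q4 → q4 → q1 → q1 → q1 → q4 → q1 → q4 → q4 → q4 → q2 → q2 → q3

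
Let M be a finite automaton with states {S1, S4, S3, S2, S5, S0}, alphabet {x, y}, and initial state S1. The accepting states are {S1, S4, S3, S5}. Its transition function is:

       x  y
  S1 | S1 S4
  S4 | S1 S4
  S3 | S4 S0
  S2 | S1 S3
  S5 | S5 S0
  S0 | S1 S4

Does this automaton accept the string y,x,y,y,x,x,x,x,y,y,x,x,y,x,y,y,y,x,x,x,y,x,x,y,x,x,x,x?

start at S1
read 'y': S1 → S4
read 'x': S4 → S1
read 'y': S1 → S4
read 'y': S4 → S4
read 'x': S4 → S1
read 'x': S1 → S1
read 'x': S1 → S1
read 'x': S1 → S1
read 'y': S1 → S4
read 'y': S4 → S4
read 'x': S4 → S1
read 'x': S1 → S1
read 'y': S1 → S4
read 'x': S4 → S1
read 'y': S1 → S4
read 'y': S4 → S4
read 'y': S4 → S4
read 'x': S4 → S1
read 'x': S1 → S1
read 'x': S1 → S1
read 'y': S1 → S4
read 'x': S4 → S1
read 'x': S1 → S1
read 'y': S1 → S4
read 'x': S4 → S1
read 'x': S1 → S1
read 'x': S1 → S1
read 'x': S1 → S1
End state S1 is accepting.

Yes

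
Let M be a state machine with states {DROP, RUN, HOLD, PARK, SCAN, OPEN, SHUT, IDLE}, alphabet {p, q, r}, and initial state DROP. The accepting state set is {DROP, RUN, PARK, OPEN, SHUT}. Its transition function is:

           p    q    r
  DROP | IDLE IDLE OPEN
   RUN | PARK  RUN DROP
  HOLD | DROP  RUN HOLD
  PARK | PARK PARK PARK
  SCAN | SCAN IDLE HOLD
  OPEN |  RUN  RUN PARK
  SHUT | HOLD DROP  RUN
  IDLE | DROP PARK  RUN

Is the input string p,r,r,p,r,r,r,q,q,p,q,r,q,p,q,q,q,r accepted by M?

DROP → IDLE → RUN → DROP → IDLE → RUN → DROP → OPEN → RUN → RUN → PARK → PARK → PARK → PARK → PARK → PARK → PARK → PARK → PARK
End state PARK is accepting.

Yes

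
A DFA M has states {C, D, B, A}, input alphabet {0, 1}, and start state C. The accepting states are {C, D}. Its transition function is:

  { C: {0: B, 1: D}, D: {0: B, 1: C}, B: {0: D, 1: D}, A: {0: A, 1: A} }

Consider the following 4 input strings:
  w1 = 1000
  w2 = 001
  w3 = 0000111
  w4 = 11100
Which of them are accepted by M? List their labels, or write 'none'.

w2, w3, w4

w1:
  start at C
  read '1': C → D
  read '0': D → B
  read '0': B → D
  read '0': D → B
  end B, rejected
w2:
  start at C
  read '0': C → B
  read '0': B → D
  read '1': D → C
  end C, accepted
w3:
  start at C
  read '0': C → B
  read '0': B → D
  read '0': D → B
  read '0': B → D
  read '1': D → C
  read '1': C → D
  read '1': D → C
  end C, accepted
w4:
  start at C
  read '1': C → D
  read '1': D → C
  read '1': C → D
  read '0': D → B
  read '0': B → D
  end D, accepted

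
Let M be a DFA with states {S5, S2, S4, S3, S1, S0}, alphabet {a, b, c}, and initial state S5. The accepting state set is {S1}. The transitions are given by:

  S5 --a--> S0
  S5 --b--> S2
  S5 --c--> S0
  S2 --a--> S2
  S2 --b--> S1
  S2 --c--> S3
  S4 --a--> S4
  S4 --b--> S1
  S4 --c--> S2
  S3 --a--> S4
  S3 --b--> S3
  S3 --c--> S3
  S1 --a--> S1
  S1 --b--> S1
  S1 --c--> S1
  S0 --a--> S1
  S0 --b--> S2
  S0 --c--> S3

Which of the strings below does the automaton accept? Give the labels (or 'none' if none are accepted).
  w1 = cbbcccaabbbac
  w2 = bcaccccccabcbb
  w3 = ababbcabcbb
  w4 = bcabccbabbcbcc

w1: Trace: S5 -c-> S0 -b-> S2 -b-> S1 -c-> S1 -c-> S1 -c-> S1 -a-> S1 -a-> S1 -b-> S1 -b-> S1 -b-> S1 -a-> S1 -c-> S1  → end S1, accepted
w2: Trace: S5 -b-> S2 -c-> S3 -a-> S4 -c-> S2 -c-> S3 -c-> S3 -c-> S3 -c-> S3 -c-> S3 -a-> S4 -b-> S1 -c-> S1 -b-> S1 -b-> S1  → end S1, accepted
w3: Trace: S5 -a-> S0 -b-> S2 -a-> S2 -b-> S1 -b-> S1 -c-> S1 -a-> S1 -b-> S1 -c-> S1 -b-> S1 -b-> S1  → end S1, accepted
w4: Trace: S5 -b-> S2 -c-> S3 -a-> S4 -b-> S1 -c-> S1 -c-> S1 -b-> S1 -a-> S1 -b-> S1 -b-> S1 -c-> S1 -b-> S1 -c-> S1 -c-> S1  → end S1, accepted

w1, w2, w3, w4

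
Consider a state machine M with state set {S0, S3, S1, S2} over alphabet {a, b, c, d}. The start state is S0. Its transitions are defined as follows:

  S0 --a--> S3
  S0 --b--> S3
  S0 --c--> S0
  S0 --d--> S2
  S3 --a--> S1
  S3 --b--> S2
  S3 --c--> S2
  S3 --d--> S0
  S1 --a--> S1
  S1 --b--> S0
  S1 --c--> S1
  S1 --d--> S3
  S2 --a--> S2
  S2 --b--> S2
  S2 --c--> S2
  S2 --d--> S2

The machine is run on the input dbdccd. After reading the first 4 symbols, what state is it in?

S2

Trace: S0 -d-> S2 -b-> S2 -d-> S2 -c-> S2
After 4 symbols: S2.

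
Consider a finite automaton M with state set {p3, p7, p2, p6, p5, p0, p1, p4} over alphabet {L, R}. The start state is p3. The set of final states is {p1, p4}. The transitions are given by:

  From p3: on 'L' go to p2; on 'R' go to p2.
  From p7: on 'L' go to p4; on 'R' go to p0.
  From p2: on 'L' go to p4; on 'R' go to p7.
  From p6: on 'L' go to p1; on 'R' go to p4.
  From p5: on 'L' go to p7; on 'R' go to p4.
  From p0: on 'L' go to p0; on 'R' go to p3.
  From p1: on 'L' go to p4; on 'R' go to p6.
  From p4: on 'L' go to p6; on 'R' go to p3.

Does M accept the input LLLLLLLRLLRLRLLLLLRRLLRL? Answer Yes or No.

p3 → p2 → p4 → p6 → p1 → p4 → p6 → p1 → p6 → p1 → p4 → p3 → p2 → p7 → p4 → p6 → p1 → p4 → p6 → p4 → p3 → p2 → p4 → p3 → p2
End state p2 is not accepting.

No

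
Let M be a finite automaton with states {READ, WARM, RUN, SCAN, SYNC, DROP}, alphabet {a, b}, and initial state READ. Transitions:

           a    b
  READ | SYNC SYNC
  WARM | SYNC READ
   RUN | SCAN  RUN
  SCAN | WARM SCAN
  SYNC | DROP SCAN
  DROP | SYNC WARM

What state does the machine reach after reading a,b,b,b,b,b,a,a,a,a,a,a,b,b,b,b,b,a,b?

READ

Trace: READ -a-> SYNC -b-> SCAN -b-> SCAN -b-> SCAN -b-> SCAN -b-> SCAN -a-> WARM -a-> SYNC -a-> DROP -a-> SYNC -a-> DROP -a-> SYNC -b-> SCAN -b-> SCAN -b-> SCAN -b-> SCAN -b-> SCAN -a-> WARM -b-> READ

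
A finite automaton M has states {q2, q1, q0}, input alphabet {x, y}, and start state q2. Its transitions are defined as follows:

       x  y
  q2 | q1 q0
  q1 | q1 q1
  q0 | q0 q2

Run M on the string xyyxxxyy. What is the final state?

Trace: q2 -x-> q1 -y-> q1 -y-> q1 -x-> q1 -x-> q1 -x-> q1 -y-> q1 -y-> q1

q1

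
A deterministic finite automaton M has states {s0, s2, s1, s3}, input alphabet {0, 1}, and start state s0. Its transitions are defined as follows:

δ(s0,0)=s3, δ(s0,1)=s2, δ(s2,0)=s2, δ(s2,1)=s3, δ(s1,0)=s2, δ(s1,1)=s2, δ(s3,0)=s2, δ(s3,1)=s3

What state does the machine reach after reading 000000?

s2

start at s0
read '0': s0 → s3
read '0': s3 → s2
read '0': s2 → s2
read '0': s2 → s2
read '0': s2 → s2
read '0': s2 → s2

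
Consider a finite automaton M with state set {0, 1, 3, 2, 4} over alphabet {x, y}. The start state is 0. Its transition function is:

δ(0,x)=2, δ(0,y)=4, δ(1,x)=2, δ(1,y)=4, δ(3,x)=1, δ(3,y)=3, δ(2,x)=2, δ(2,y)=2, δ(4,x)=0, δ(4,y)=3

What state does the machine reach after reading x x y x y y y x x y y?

Trace: 0 -x-> 2 -x-> 2 -y-> 2 -x-> 2 -y-> 2 -y-> 2 -y-> 2 -x-> 2 -x-> 2 -y-> 2 -y-> 2

2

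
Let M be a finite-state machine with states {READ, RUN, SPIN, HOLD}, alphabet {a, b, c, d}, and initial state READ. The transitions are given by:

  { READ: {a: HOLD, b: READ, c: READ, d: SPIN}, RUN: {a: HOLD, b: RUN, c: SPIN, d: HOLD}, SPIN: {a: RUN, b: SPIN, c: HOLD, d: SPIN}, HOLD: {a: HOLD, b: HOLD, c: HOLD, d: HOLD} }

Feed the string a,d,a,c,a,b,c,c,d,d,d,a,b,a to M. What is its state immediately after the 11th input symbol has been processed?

HOLD

Trace: READ -a-> HOLD -d-> HOLD -a-> HOLD -c-> HOLD -a-> HOLD -b-> HOLD -c-> HOLD -c-> HOLD -d-> HOLD -d-> HOLD -d-> HOLD
After 11 symbols: HOLD.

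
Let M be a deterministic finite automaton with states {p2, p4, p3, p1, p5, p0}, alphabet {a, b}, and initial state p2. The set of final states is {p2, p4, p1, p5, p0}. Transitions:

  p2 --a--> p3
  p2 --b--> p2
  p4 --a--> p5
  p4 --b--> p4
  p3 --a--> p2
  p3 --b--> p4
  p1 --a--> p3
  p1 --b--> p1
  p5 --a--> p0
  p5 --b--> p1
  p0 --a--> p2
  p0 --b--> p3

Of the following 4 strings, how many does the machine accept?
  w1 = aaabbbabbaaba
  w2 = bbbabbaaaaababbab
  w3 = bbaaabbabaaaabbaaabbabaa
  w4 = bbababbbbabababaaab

3

w1: p2 → p3 → p2 → p3 → p4 → p4 → p4 → p5 → p1 → p1 → p3 → p2 → p2 → p3  → end p3, rejected
w2: p2 → p2 → p2 → p2 → p3 → p4 → p4 → p5 → p0 → p2 → p3 → p2 → p2 → p3 → p4 → p4 → p5 → p1  → end p1, accepted
w3: p2 → p2 → p2 → p3 → p2 → p3 → p4 → p4 → p5 → p1 → p3 → p2 → p3 → p2 → p2 → p2 → p3 → p2 → p3 → p4 → p4 → p5 → p1 → p3 → p2  → end p2, accepted
w4: p2 → p2 → p2 → p3 → p4 → p5 → p1 → p1 → p1 → p1 → p3 → p4 → p5 → p1 → p3 → p4 → p5 → p0 → p2 → p2  → end p2, accepted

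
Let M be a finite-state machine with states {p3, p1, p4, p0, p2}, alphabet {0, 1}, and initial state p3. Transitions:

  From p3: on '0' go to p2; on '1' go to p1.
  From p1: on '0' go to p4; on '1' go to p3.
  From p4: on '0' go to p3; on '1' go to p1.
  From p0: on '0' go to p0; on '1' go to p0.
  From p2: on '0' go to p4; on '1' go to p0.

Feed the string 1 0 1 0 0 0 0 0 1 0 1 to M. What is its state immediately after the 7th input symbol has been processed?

start at p3
read '1': p3 → p1
read '0': p1 → p4
read '1': p4 → p1
read '0': p1 → p4
read '0': p4 → p3
read '0': p3 → p2
read '0': p2 → p4
After 7 symbols: p4.

p4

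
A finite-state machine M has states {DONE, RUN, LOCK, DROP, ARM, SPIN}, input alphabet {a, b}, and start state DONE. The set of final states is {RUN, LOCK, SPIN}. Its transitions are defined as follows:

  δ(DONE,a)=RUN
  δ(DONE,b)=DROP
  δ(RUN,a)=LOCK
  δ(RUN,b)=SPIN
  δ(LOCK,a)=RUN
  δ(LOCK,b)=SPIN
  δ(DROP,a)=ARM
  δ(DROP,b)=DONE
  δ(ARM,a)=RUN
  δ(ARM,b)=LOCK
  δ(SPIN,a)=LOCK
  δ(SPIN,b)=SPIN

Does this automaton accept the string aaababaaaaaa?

DONE → RUN → LOCK → RUN → SPIN → LOCK → SPIN → LOCK → RUN → LOCK → RUN → LOCK → RUN
End state RUN is accepting.

Yes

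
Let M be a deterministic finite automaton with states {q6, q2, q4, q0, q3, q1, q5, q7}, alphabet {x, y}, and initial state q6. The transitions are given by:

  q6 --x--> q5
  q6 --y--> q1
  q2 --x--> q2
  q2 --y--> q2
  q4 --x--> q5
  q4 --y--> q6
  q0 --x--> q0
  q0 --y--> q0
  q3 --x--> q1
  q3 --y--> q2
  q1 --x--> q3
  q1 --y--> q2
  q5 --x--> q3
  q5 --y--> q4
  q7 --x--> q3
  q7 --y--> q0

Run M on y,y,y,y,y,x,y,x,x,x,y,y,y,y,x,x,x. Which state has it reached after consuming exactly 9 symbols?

q2

q6 → q1 → q2 → q2 → q2 → q2 → q2 → q2 → q2 → q2
After 9 symbols: q2.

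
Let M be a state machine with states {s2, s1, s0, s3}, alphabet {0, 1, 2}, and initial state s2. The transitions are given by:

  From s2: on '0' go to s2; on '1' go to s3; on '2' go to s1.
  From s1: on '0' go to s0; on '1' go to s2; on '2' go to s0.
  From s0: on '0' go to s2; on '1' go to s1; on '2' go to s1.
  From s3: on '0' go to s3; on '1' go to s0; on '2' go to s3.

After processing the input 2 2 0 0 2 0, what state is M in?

start at s2
read '2': s2 → s1
read '2': s1 → s0
read '0': s0 → s2
read '0': s2 → s2
read '2': s2 → s1
read '0': s1 → s0

s0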